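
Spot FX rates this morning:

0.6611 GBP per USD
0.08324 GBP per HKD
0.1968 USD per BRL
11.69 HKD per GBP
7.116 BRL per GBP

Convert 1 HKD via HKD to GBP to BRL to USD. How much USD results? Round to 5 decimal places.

0.11657

1 HKD × 0.08324 = 0.08324 GBP
0.08324 GBP × 7.116 = 0.59233584 BRL
0.59233584 BRL × 0.1968 = 0.116571693312 USD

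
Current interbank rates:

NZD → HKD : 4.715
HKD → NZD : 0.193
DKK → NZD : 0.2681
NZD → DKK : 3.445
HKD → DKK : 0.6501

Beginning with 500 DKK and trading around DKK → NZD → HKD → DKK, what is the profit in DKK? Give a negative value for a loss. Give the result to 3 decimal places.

500 DKK × 0.2681 = 134.05 NZD
134.05 NZD × 4.715 = 632.04575 HKD
632.04575 HKD × 0.6501 = 410.892942075 DKK
Net change: 410.892942075 − 500 = -89.107057925 DKK

-89.107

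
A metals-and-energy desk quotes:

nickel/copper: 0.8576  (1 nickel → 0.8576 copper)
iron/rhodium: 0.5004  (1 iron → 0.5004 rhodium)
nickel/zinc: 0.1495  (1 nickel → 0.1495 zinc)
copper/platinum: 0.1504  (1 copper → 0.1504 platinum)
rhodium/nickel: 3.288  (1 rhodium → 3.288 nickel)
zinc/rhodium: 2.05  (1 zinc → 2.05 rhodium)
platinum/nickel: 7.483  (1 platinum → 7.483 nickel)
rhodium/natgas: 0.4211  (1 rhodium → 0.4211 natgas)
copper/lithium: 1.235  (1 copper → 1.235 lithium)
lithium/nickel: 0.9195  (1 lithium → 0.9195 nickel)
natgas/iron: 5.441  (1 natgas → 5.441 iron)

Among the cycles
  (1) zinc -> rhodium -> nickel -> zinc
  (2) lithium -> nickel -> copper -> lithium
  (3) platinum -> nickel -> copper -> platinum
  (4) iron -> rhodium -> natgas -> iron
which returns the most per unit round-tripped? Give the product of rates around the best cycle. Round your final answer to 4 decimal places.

1.1465

(1) 2.05 × 3.288 × 0.1495 = 1.00769
(2) 0.9195 × 0.8576 × 1.235 = 0.97388
(3) 7.483 × 0.8576 × 0.1504 = 0.96518
(4) 0.5004 × 0.4211 × 5.441 = 1.14652
Highest is cycle (4) at 1.1465 (>1, arbitrage).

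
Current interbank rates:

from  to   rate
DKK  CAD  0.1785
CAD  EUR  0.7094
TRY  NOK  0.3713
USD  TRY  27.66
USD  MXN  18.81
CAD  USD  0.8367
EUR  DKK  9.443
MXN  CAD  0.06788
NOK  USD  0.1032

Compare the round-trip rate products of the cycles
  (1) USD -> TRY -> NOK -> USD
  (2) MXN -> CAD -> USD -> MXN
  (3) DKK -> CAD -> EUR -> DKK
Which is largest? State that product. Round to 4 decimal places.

1.1957

(1) 27.66 × 0.3713 × 0.1032 = 1.05988
(2) 0.06788 × 0.8367 × 18.81 = 1.06832
(3) 0.1785 × 0.7094 × 9.443 = 1.19575
Highest is cycle (3) at 1.1957 (>1, arbitrage).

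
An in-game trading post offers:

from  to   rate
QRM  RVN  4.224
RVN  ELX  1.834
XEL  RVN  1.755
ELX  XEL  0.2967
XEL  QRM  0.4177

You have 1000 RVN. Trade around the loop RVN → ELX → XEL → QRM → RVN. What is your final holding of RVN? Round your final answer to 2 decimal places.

960.08

1000 RVN × 1.834 = 1834 ELX
1834 ELX × 0.2967 = 544.1478 XEL
544.1478 XEL × 0.4177 = 227.29053606 QRM
227.29053606 QRM × 4.224 = 960.07522431744 RVN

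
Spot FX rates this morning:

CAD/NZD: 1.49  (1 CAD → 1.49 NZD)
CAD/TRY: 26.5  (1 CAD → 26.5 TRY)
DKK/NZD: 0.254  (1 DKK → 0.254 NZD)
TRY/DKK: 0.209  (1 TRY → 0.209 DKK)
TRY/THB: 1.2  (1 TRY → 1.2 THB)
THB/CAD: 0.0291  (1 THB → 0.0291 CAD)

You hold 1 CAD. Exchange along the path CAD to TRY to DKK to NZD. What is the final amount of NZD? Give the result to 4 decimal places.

1.4068

1 CAD × 26.5 = 26.5 TRY
26.5 TRY × 0.209 = 5.5385 DKK
5.5385 DKK × 0.254 = 1.406779 NZD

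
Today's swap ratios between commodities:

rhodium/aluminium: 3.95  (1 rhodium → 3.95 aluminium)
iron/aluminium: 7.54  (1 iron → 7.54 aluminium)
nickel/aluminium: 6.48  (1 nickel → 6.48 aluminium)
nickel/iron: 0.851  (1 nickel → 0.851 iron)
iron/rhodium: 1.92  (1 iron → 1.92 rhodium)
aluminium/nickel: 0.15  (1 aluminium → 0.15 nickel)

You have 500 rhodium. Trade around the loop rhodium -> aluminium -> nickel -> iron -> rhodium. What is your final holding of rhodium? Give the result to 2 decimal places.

484.05

500 rhodium × 3.95 = 1975 aluminium
1975 aluminium × 0.15 = 296.25 nickel
296.25 nickel × 0.851 = 252.10875 iron
252.10875 iron × 1.92 = 484.0488 rhodium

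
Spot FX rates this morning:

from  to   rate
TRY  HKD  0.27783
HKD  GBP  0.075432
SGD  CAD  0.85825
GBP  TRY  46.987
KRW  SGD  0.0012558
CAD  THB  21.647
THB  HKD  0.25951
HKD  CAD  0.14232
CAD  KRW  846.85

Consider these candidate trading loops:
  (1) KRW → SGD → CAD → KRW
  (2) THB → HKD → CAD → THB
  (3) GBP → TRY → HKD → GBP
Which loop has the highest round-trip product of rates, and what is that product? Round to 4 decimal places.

0.9847

(1) 0.0012558 × 0.85825 × 846.85 = 0.91273
(2) 0.25951 × 0.14232 × 21.647 = 0.79950
(3) 46.987 × 0.27783 × 0.075432 = 0.98472
Highest is cycle (3) at 0.9847 (≤1, no arbitrage).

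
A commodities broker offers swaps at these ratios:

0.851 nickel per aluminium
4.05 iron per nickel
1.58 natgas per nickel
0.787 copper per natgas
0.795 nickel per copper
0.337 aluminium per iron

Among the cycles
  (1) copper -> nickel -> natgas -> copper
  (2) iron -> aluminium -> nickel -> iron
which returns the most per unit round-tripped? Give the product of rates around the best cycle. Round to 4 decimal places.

1.1615

(1) 0.795 × 1.58 × 0.787 = 0.98855
(2) 0.337 × 0.851 × 4.05 = 1.16149
Highest is cycle (2) at 1.1615 (>1, arbitrage).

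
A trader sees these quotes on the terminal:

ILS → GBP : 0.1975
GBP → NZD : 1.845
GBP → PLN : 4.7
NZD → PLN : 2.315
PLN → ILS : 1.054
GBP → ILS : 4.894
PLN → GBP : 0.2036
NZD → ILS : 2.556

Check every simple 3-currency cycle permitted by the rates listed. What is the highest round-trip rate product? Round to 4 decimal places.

0.9784

PLN→ILS→GBP→PLN: 1.054 × 0.1975 × 4.7 = 0.97838
GBP→NZD→ILS→GBP: 1.845 × 2.556 × 0.1975 = 0.93137
PLN→GBP→NZD→PLN: 0.2036 × 1.845 × 2.315 = 0.86961
Maximum is PLN→ILS→GBP→PLN at 0.9784; no arbitrage — every cycle loses value.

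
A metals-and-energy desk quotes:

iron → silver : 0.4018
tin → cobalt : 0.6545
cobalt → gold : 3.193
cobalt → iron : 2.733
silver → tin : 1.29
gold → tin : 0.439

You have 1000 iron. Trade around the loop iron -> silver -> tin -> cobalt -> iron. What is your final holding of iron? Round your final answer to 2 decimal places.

927.15

1000 iron × 0.4018 = 401.8 silver
401.8 silver × 1.29 = 518.322 tin
518.322 tin × 0.6545 = 339.241749 cobalt
339.241749 cobalt × 2.733 = 927.147700017 iron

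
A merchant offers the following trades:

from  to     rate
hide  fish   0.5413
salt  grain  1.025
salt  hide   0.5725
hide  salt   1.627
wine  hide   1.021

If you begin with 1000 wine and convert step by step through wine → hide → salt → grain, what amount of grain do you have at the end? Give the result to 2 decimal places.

1702.70

1000 wine × 1.021 = 1021 hide
1021 hide × 1.627 = 1661.167 salt
1661.167 salt × 1.025 = 1702.696175 grain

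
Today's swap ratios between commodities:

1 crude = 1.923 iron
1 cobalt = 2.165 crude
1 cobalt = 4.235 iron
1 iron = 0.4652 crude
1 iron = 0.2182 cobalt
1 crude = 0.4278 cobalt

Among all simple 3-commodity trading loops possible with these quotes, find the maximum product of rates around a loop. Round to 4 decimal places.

crude→iron→cobalt→crude: 1.923 × 0.2182 × 2.165 = 0.90843
crude→cobalt→iron→crude: 0.4278 × 4.235 × 0.4652 = 0.84282
Maximum is crude→iron→cobalt→crude at 0.9084; no arbitrage — every cycle loses value.

0.9084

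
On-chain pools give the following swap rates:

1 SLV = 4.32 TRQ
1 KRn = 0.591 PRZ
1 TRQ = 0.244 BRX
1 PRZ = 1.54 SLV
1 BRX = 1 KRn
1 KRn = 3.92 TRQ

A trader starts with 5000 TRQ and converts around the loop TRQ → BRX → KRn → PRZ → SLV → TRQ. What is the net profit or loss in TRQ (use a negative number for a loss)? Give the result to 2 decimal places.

5000 TRQ × 0.244 = 1220 BRX
1220 BRX × 1 = 1220 KRn
1220 KRn × 0.591 = 721.02 PRZ
721.02 PRZ × 1.54 = 1110.3708 SLV
1110.3708 SLV × 4.32 = 4796.801856 TRQ
Net change: 4796.801856 − 5000 = -203.198144 TRQ

-203.20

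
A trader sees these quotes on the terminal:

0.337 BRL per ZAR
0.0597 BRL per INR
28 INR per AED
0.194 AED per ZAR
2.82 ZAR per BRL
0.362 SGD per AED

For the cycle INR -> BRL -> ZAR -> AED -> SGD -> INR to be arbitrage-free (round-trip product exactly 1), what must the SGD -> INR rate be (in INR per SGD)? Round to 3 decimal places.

Known legs of the cycle: 0.0597 × 2.82 × 0.194 × 0.362 = 0.011823164712
For no arbitrage the full-cycle product must be 1, so the missing rate is 1 / 0.011823164712 ≈ 84.57972.

84.580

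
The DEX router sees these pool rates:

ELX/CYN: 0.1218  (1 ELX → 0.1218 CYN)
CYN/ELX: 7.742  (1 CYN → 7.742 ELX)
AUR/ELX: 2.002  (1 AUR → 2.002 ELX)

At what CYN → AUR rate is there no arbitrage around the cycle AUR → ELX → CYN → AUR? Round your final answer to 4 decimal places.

4.1010

Known legs of the cycle: 2.002 × 0.1218 = 0.2438436
For no arbitrage the full-cycle product must be 1, so the missing rate is 1 / 0.2438436 ≈ 4.100989.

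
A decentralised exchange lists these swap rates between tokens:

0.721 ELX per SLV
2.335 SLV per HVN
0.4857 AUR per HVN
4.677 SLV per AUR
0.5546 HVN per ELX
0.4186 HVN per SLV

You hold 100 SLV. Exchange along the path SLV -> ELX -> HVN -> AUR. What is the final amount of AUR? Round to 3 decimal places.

100 SLV × 0.721 = 72.1 ELX
72.1 ELX × 0.5546 = 39.98666 HVN
39.98666 HVN × 0.4857 = 19.421520762 AUR

19.422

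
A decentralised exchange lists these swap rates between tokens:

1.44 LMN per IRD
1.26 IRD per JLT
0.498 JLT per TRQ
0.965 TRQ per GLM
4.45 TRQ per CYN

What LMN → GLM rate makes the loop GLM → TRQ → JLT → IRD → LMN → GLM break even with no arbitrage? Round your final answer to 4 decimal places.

Known legs of the cycle: 0.965 × 0.498 × 1.26 × 1.44 = 0.871946208
For no arbitrage the full-cycle product must be 1, so the missing rate is 1 / 0.871946208 ≈ 1.146860.

1.1469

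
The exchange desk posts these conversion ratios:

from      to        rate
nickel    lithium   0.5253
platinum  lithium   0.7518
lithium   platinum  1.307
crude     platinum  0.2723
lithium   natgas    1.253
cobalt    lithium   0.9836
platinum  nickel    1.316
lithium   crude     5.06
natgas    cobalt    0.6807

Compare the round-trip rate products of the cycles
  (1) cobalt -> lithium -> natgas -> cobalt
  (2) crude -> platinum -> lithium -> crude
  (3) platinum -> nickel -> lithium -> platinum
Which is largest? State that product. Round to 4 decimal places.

1.0359

(1) 0.9836 × 1.253 × 0.6807 = 0.83893
(2) 0.2723 × 0.7518 × 5.06 = 1.03586
(3) 1.316 × 0.5253 × 1.307 = 0.90352
Highest is cycle (2) at 1.0359 (>1, arbitrage).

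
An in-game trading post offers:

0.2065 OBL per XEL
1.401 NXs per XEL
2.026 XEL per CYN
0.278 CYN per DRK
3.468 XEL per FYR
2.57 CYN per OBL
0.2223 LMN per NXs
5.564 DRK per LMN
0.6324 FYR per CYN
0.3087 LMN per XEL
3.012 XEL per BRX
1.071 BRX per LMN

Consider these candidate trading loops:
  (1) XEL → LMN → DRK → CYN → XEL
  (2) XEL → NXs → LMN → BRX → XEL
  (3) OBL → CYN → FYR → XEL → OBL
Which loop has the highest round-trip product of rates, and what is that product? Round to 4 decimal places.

(1) 0.3087 × 5.564 × 0.278 × 2.026 = 0.96740
(2) 1.401 × 0.2223 × 1.071 × 3.012 = 1.00467
(3) 2.57 × 0.6324 × 3.468 × 0.2065 = 1.16392
Highest is cycle (3) at 1.1639 (>1, arbitrage).

1.1639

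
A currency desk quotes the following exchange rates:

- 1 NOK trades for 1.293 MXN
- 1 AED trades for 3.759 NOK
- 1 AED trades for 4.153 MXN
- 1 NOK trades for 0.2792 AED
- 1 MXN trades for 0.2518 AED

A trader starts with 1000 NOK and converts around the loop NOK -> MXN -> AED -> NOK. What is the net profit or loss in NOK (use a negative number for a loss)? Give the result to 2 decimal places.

223.85

1000 NOK × 1.293 = 1293 MXN
1293 MXN × 0.2518 = 325.5774 AED
325.5774 AED × 3.759 = 1223.8454466 NOK
Net change: 1223.8454466 − 1000 = 223.8454466 NOK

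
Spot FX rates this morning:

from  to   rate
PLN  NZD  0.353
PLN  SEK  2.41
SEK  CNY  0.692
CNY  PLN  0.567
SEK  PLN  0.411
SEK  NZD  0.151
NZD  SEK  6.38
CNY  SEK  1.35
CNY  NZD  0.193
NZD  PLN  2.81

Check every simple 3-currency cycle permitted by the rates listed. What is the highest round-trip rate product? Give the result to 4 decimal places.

PLN→SEK→NZD→PLN: 2.41 × 0.151 × 2.81 = 1.02259
PLN→SEK→CNY→PLN: 2.41 × 0.692 × 0.567 = 0.94560
PLN→NZD→SEK→PLN: 0.353 × 6.38 × 0.411 = 0.92563
CNY→NZD→SEK→CNY: 0.193 × 6.38 × 0.692 = 0.85209
Maximum is PLN→SEK→NZD→PLN at 1.0226; arbitrage exists.

1.0226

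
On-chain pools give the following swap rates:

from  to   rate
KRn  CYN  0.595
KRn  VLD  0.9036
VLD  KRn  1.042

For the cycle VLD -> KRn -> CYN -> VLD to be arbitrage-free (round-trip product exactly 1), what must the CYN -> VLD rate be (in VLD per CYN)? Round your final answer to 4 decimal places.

1.6129

Known legs of the cycle: 1.042 × 0.595 = 0.61999
For no arbitrage the full-cycle product must be 1, so the missing rate is 1 / 0.61999 ≈ 1.612929.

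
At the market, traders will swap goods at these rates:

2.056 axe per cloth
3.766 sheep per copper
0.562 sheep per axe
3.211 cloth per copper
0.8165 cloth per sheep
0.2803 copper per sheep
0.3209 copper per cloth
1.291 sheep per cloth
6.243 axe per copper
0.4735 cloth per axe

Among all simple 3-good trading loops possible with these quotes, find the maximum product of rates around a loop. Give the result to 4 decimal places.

sheep→copper→cloth→sheep: 0.2803 × 3.211 × 1.291 = 1.16196
sheep→cloth→copper→sheep: 0.8165 × 0.3209 × 3.766 = 0.98675
sheep→copper→axe→sheep: 0.2803 × 6.243 × 0.562 = 0.98345
axe→cloth→copper→axe: 0.4735 × 0.3209 × 6.243 = 0.94860
sheep→cloth→axe→sheep: 0.8165 × 2.056 × 0.562 = 0.94344
Maximum is sheep→copper→cloth→sheep at 1.1620; arbitrage exists.

1.1620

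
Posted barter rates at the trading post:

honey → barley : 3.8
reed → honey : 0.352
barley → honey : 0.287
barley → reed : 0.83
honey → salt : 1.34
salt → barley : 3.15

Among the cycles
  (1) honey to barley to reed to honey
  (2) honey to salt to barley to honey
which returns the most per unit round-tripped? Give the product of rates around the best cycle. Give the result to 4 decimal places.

(1) 3.8 × 0.83 × 0.352 = 1.11021
(2) 1.34 × 3.15 × 0.287 = 1.21143
Highest is cycle (2) at 1.2114 (>1, arbitrage).

1.2114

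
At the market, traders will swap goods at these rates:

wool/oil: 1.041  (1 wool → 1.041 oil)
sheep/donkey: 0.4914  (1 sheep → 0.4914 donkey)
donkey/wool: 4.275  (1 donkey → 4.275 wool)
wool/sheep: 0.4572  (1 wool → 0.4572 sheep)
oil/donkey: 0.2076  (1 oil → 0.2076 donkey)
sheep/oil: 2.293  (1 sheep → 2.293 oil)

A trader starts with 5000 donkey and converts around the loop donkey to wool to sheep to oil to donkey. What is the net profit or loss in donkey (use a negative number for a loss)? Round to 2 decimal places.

5000 donkey × 4.275 = 21375 wool
21375 wool × 0.4572 = 9772.65 sheep
9772.65 sheep × 2.293 = 22408.68645 oil
22408.68645 oil × 0.2076 = 4652.04330702 donkey
Net change: 4652.04330702 − 5000 = -347.95669298 donkey

-347.96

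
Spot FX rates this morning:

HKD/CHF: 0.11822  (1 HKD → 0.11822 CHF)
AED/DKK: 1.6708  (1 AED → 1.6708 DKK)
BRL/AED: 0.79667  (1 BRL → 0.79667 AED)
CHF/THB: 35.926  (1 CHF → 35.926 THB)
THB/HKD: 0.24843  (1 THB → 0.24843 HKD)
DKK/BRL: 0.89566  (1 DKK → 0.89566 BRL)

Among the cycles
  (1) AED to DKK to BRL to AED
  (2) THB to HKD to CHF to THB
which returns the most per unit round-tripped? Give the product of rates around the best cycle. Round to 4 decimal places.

(1) 1.6708 × 0.89566 × 0.79667 = 1.19219
(2) 0.24843 × 0.11822 × 35.926 = 1.05512
Highest is cycle (1) at 1.1922 (>1, arbitrage).

1.1922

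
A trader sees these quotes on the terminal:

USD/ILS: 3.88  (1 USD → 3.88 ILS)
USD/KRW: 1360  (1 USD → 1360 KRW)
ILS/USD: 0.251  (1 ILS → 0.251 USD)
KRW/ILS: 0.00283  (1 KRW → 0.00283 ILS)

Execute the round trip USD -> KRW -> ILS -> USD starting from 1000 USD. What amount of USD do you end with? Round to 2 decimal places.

1000 USD × 1360 = 1360000 KRW
1360000 KRW × 0.00283 = 3848.8 ILS
3848.8 ILS × 0.251 = 966.0488 USD

966.05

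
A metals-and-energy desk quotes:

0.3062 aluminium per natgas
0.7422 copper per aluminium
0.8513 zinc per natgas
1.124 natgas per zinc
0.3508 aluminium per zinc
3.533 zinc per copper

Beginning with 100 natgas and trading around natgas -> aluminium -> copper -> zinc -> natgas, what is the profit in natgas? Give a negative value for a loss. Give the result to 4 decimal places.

-9.7523

100 natgas × 0.3062 = 30.62 aluminium
30.62 aluminium × 0.7422 = 22.726164 copper
22.726164 copper × 3.533 = 80.291537412 zinc
80.291537412 zinc × 1.124 = 90.247688051088 natgas
Net change: 90.247688051088 − 100 = -9.752311948912 natgas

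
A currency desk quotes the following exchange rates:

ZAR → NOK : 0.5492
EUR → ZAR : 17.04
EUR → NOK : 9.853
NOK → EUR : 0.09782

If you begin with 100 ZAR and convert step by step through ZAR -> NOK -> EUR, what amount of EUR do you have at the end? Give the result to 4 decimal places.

5.3723

100 ZAR × 0.5492 = 54.92 NOK
54.92 NOK × 0.09782 = 5.3722744 EUR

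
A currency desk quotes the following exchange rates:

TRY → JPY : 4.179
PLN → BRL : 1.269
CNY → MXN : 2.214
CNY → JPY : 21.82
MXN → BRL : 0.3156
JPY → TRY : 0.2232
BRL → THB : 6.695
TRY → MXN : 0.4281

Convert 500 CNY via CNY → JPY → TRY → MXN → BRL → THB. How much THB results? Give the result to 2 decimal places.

500 CNY × 21.82 = 10910 JPY
10910 JPY × 0.2232 = 2435.112 TRY
2435.112 TRY × 0.4281 = 1042.4714472 MXN
1042.4714472 MXN × 0.3156 = 329.00398873632 BRL
329.00398873632 BRL × 6.695 = 2202.6817045896624 THB

2202.68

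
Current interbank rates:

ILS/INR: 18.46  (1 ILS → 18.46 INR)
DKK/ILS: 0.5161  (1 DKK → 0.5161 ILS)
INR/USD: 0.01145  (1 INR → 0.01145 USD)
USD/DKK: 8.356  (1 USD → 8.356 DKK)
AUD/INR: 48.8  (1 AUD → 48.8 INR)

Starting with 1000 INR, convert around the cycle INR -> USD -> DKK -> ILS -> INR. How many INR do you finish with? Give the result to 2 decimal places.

911.53

1000 INR × 0.01145 = 11.45 USD
11.45 USD × 8.356 = 95.6762 DKK
95.6762 DKK × 0.5161 = 49.37848682 ILS
49.37848682 ILS × 18.46 = 911.5268666972 INR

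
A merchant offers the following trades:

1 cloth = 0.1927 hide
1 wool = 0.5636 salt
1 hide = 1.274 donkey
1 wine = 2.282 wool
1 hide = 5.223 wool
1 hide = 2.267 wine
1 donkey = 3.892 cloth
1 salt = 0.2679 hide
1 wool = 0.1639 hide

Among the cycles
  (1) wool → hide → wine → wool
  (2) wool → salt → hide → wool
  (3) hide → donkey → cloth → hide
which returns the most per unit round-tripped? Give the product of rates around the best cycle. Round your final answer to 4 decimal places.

(1) 0.1639 × 2.267 × 2.282 = 0.84790
(2) 0.5636 × 0.2679 × 5.223 = 0.78861
(3) 1.274 × 3.892 × 0.1927 = 0.95549
Highest is cycle (3) at 0.9555 (≤1, no arbitrage).

0.9555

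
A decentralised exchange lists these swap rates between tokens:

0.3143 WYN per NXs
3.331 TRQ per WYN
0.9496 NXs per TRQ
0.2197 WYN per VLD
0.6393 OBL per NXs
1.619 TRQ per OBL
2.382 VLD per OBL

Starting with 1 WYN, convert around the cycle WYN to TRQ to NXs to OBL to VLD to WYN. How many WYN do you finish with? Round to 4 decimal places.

1.0583

1 WYN × 3.331 = 3.331 TRQ
3.331 TRQ × 0.9496 = 3.1631176 NXs
3.1631176 NXs × 0.6393 = 2.02218108168 OBL
2.02218108168 OBL × 2.382 = 4.81683533656176 VLD
4.81683533656176 VLD × 0.2197 = 1.058258723442618672 WYN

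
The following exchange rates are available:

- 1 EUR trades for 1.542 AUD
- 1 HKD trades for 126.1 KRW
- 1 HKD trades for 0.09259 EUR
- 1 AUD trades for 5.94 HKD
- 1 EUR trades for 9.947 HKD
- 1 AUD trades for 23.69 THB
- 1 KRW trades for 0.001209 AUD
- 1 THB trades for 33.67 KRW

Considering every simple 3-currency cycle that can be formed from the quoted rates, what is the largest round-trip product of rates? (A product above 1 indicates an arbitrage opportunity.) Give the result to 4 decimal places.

KRW→AUD→THB→KRW: 0.001209 × 23.69 × 33.67 = 0.96435
HKD→KRW→AUD→HKD: 126.1 × 0.001209 × 5.94 = 0.90558
HKD→EUR→AUD→HKD: 0.09259 × 1.542 × 5.94 = 0.84808
Maximum is KRW→AUD→THB→KRW at 0.9643; no arbitrage — every cycle loses value.

0.9643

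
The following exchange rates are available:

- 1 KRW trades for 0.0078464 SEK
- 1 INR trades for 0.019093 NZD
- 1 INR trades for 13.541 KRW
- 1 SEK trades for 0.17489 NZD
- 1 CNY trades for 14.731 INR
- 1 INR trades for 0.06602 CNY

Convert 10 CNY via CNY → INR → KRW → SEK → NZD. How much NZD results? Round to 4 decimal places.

10 CNY × 14.731 = 147.31 INR
147.31 INR × 13.541 = 1994.72471 KRW
1994.72471 KRW × 0.0078464 = 15.651407964544 SEK
15.651407964544 SEK × 0.17489 = 2.73727473891910016 NZD

2.7373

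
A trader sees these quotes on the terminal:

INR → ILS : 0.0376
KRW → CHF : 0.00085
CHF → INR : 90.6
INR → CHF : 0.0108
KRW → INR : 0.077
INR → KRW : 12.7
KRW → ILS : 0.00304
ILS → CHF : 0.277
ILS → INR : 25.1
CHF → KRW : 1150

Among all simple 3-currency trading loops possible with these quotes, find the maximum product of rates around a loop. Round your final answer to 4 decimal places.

CHF→INR→KRW→CHF: 90.6 × 12.7 × 0.00085 = 0.97803
KRW→ILS→INR→KRW: 0.00304 × 25.1 × 12.7 = 0.96906
CHF→KRW→ILS→CHF: 1150 × 0.00304 × 0.277 = 0.96839
CHF→KRW→INR→CHF: 1150 × 0.077 × 0.0108 = 0.95634
CHF→INR→ILS→CHF: 90.6 × 0.0376 × 0.277 = 0.94362
Maximum is CHF→INR→KRW→CHF at 0.9780; no arbitrage — every cycle loses value.

0.9780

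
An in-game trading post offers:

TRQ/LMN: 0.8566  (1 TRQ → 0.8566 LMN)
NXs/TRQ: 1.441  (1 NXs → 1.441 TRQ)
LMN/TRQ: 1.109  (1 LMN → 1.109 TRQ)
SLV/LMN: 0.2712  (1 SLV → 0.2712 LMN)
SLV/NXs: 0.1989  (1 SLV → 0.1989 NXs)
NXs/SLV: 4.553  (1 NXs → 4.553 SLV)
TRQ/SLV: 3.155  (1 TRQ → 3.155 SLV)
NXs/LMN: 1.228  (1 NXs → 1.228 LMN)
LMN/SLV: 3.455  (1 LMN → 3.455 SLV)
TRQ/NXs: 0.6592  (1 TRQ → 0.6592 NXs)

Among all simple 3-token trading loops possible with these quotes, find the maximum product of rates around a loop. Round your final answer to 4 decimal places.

TRQ→SLV→LMN→TRQ: 3.155 × 0.2712 × 1.109 = 0.94890
NXs→TRQ→SLV→NXs: 1.441 × 3.155 × 0.1989 = 0.90427
NXs→LMN→TRQ→NXs: 1.228 × 1.109 × 0.6592 = 0.89773
NXs→LMN→SLV→NXs: 1.228 × 3.455 × 0.1989 = 0.84388
Maximum is TRQ→SLV→LMN→TRQ at 0.9489; no arbitrage — every cycle loses value.

0.9489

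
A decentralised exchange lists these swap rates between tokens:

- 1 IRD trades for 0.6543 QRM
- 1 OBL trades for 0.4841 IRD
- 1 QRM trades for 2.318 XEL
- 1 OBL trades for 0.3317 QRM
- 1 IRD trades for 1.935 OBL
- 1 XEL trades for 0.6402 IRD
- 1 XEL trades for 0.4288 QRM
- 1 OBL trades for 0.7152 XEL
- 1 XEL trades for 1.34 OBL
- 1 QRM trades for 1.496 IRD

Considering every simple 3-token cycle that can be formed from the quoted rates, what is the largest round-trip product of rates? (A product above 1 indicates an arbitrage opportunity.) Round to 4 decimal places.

1.0303

OBL→QRM→XEL→OBL: 0.3317 × 2.318 × 1.34 = 1.03030
IRD→QRM→XEL→IRD: 0.6543 × 2.318 × 0.6402 = 0.97097
OBL→QRM→IRD→OBL: 0.3317 × 1.496 × 1.935 = 0.96019
OBL→XEL→IRD→OBL: 0.7152 × 0.6402 × 1.935 = 0.88598
Maximum is OBL→QRM→XEL→OBL at 1.0303; arbitrage exists.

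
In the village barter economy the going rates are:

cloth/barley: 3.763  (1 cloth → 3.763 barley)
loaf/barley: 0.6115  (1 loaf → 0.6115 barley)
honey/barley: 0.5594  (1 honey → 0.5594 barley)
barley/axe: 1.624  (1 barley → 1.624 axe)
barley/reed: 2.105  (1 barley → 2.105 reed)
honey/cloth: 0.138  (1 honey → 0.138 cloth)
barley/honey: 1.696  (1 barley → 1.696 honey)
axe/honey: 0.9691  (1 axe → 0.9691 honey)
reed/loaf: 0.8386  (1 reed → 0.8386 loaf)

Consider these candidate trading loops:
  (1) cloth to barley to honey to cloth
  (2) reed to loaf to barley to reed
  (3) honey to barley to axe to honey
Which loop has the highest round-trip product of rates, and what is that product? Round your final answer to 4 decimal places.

1.0795

(1) 3.763 × 1.696 × 0.138 = 0.88072
(2) 0.8386 × 0.6115 × 2.105 = 1.07945
(3) 0.5594 × 1.624 × 0.9691 = 0.88039
Highest is cycle (2) at 1.0795 (>1, arbitrage).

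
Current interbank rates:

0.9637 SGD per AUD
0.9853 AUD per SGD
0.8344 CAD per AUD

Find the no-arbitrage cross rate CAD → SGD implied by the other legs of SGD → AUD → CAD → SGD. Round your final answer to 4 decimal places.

1.2163

Known legs of the cycle: 0.9853 × 0.8344 = 0.82213432
For no arbitrage the full-cycle product must be 1, so the missing rate is 1 / 0.82213432 ≈ 1.216346.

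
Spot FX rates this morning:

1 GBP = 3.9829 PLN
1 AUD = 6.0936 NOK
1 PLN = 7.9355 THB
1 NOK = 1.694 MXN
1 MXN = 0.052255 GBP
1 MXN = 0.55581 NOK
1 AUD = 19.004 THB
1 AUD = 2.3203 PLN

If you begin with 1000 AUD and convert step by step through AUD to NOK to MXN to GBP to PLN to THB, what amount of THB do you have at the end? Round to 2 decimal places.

17048.61

1000 AUD × 6.0936 = 6093.6 NOK
6093.6 NOK × 1.694 = 10322.5584 MXN
10322.5584 MXN × 0.052255 = 539.405289192 GBP
539.405289192 GBP × 3.9829 = 2148.3973263228168 PLN
2148.3973263228168 PLN × 7.9355 = 17048.6069830347127164 THB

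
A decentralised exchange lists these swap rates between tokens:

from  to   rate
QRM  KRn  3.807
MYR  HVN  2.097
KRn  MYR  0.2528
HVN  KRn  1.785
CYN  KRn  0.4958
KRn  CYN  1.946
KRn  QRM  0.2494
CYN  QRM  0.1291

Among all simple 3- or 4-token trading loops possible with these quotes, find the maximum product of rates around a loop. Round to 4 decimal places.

CYN→QRM→KRn→CYN: 0.1291 × 3.807 × 1.946 = 0.95643
HVN→KRn→MYR→HVN: 1.785 × 0.2528 × 2.097 = 0.94627
Maximum is CYN→QRM→KRn→CYN at 0.9564; no arbitrage — every cycle loses value.

0.9564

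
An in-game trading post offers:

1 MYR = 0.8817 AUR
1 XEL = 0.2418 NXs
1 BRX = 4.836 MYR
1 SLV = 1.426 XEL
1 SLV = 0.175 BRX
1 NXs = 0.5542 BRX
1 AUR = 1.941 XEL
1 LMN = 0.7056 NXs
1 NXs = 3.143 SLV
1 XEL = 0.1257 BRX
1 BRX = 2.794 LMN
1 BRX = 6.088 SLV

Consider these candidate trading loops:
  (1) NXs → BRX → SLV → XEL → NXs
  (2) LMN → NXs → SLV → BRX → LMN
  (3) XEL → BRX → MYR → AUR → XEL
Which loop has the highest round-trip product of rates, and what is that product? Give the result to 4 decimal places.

(1) 0.5542 × 6.088 × 1.426 × 0.2418 = 1.16337
(2) 0.7056 × 3.143 × 0.175 × 2.794 = 1.08434
(3) 0.1257 × 4.836 × 0.8817 × 1.941 = 1.04032
Highest is cycle (1) at 1.1634 (>1, arbitrage).

1.1634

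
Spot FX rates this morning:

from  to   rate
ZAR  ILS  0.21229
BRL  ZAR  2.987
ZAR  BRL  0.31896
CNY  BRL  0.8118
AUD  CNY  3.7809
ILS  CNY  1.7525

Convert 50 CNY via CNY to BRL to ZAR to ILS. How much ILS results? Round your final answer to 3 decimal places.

50 CNY × 0.8118 = 40.59 BRL
40.59 BRL × 2.987 = 121.24233 ZAR
121.24233 ZAR × 0.21229 = 25.7385342357 ILS

25.739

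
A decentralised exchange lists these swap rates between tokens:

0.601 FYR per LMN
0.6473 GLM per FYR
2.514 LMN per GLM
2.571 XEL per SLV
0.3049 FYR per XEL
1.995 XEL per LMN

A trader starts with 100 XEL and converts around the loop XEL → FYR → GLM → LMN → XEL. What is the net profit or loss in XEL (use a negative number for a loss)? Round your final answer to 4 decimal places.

-1.0146

100 XEL × 0.3049 = 30.49 FYR
30.49 FYR × 0.6473 = 19.736177 GLM
19.736177 GLM × 2.514 = 49.616748978 LMN
49.616748978 LMN × 1.995 = 98.98541421111 XEL
Net change: 98.98541421111 − 100 = -1.01458578889 XEL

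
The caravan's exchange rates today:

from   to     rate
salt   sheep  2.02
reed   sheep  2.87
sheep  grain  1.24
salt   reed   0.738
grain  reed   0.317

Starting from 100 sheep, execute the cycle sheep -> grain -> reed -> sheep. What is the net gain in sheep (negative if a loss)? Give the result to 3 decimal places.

12.814

100 sheep × 1.24 = 124 grain
124 grain × 0.317 = 39.308 reed
39.308 reed × 2.87 = 112.81396 sheep
Net change: 112.81396 − 100 = 12.81396 sheep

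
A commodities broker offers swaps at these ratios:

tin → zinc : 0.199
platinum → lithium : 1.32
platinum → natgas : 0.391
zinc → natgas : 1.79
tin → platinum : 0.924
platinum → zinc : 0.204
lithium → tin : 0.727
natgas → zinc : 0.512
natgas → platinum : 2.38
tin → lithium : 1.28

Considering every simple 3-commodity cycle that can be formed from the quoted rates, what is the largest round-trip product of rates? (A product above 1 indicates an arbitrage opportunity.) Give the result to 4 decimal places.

0.8867

tin→platinum→lithium→tin: 0.924 × 1.32 × 0.727 = 0.88671
platinum→zinc→natgas→platinum: 0.204 × 1.79 × 2.38 = 0.86908
Maximum is tin→platinum→lithium→tin at 0.8867; no arbitrage — every cycle loses value.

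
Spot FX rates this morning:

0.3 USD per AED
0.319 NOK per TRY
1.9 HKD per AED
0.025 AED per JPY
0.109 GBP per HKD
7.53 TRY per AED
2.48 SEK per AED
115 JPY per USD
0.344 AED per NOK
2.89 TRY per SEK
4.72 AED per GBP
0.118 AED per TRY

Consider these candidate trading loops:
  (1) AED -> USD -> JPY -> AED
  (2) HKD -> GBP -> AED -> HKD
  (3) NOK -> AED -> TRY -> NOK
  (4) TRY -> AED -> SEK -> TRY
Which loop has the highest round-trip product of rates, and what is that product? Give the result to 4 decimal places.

0.9775

(1) 0.3 × 115 × 0.025 = 0.86250
(2) 0.109 × 4.72 × 1.9 = 0.97751
(3) 0.344 × 7.53 × 0.319 = 0.82631
(4) 0.118 × 2.48 × 2.89 = 0.84573
Highest is cycle (2) at 0.9775 (≤1, no arbitrage).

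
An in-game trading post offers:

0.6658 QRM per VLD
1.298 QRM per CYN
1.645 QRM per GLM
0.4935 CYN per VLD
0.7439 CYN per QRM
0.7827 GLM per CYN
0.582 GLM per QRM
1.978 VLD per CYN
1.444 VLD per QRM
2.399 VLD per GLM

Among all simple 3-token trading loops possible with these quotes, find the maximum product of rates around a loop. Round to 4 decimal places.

QRM→CYN→VLD→QRM: 0.7439 × 1.978 × 0.6658 = 0.97968
QRM→CYN→GLM→QRM: 0.7439 × 0.7827 × 1.645 = 0.95780
QRM→GLM→VLD→QRM: 0.582 × 2.399 × 0.6658 = 0.92960
CYN→GLM→VLD→CYN: 0.7827 × 2.399 × 0.4935 = 0.92664
QRM→VLD→CYN→QRM: 1.444 × 0.4935 × 1.298 = 0.92497
Maximum is QRM→CYN→VLD→QRM at 0.9797; no arbitrage — every cycle loses value.

0.9797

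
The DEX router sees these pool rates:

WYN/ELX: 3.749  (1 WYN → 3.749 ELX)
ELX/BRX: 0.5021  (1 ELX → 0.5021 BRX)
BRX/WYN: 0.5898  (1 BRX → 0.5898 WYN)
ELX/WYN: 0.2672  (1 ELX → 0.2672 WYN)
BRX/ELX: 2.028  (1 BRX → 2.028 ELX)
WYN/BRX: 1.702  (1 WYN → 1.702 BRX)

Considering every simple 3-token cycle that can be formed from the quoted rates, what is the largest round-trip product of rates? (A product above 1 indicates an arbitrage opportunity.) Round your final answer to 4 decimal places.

BRX→WYN→ELX→BRX: 0.5898 × 3.749 × 0.5021 = 1.11022
BRX→ELX→WYN→BRX: 2.028 × 0.2672 × 1.702 = 0.92228
Maximum is BRX→WYN→ELX→BRX at 1.1102; arbitrage exists.

1.1102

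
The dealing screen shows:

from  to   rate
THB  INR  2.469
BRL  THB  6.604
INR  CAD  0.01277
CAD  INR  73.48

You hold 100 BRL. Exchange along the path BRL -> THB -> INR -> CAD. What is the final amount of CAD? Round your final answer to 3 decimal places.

100 BRL × 6.604 = 660.4 THB
660.4 THB × 2.469 = 1630.5276 INR
1630.5276 INR × 0.01277 = 20.821837452 CAD

20.822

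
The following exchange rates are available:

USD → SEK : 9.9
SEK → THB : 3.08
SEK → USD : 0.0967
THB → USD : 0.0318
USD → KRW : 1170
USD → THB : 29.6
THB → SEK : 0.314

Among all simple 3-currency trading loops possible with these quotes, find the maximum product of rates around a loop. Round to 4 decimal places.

0.9696

SEK→THB→USD→SEK: 3.08 × 0.0318 × 9.9 = 0.96965
SEK→USD→THB→SEK: 0.0967 × 29.6 × 0.314 = 0.89877
Maximum is SEK→THB→USD→SEK at 0.9696; no arbitrage — every cycle loses value.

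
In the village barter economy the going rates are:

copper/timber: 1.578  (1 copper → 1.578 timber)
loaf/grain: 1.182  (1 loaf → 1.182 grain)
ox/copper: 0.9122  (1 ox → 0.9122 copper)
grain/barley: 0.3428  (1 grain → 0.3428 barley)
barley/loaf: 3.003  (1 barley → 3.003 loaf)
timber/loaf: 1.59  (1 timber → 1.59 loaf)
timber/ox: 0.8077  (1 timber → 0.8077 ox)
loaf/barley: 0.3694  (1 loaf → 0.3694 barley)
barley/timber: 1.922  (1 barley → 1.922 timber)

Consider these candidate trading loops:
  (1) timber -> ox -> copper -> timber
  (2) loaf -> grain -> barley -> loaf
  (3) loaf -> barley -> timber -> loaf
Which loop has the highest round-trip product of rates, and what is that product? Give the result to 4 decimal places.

(1) 0.8077 × 0.9122 × 1.578 = 1.16265
(2) 1.182 × 0.3428 × 3.003 = 1.21678
(3) 0.3694 × 1.922 × 1.59 = 1.12888
Highest is cycle (2) at 1.2168 (>1, arbitrage).

1.2168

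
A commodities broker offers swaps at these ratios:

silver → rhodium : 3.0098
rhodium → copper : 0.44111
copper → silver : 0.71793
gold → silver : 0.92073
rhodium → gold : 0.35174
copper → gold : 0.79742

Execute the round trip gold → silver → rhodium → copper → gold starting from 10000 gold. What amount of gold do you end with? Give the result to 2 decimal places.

9747.74

10000 gold × 0.92073 = 9207.3 silver
9207.3 silver × 3.0098 = 27712.13154 rhodium
27712.13154 rhodium × 0.44111 = 12224.0983436094 copper
12224.0983436094 copper × 0.79742 = 9747.740501161007748 gold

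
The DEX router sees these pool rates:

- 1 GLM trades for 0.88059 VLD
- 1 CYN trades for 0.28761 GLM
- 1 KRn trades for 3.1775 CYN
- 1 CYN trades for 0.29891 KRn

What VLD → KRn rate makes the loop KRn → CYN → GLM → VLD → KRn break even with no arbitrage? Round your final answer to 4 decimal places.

Known legs of the cycle: 3.1775 × 0.28761 × 0.88059 = 0.80475427165725
For no arbitrage the full-cycle product must be 1, so the missing rate is 1 / 0.80475427165725 ≈ 1.242615.

1.2426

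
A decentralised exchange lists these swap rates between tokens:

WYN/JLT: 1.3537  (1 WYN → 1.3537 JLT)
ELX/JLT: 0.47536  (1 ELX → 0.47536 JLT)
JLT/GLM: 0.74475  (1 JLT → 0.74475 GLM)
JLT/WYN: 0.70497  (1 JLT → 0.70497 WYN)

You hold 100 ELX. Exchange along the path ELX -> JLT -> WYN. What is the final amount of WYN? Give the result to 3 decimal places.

100 ELX × 0.47536 = 47.536 JLT
47.536 JLT × 0.70497 = 33.51145392 WYN

33.511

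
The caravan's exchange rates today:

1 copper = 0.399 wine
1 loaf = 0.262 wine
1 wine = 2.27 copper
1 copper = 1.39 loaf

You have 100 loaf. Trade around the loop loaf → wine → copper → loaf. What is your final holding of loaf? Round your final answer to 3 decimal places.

82.669

100 loaf × 0.262 = 26.2 wine
26.2 wine × 2.27 = 59.474 copper
59.474 copper × 1.39 = 82.66886 loaf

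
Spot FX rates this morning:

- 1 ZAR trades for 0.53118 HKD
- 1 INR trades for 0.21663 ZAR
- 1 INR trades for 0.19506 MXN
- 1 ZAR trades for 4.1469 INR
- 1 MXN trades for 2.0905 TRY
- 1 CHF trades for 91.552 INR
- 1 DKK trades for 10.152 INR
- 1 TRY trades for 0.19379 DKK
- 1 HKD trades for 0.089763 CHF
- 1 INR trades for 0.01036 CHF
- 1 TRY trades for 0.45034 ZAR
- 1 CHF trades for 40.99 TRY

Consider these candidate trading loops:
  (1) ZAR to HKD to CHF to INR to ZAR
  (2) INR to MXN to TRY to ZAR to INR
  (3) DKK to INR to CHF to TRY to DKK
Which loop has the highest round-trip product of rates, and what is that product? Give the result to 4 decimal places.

0.9456

(1) 0.53118 × 0.089763 × 91.552 × 0.21663 = 0.94564
(2) 0.19506 × 2.0905 × 0.45034 × 4.1469 = 0.76152
(3) 10.152 × 0.01036 × 40.99 × 0.19379 = 0.83545
Highest is cycle (1) at 0.9456 (≤1, no arbitrage).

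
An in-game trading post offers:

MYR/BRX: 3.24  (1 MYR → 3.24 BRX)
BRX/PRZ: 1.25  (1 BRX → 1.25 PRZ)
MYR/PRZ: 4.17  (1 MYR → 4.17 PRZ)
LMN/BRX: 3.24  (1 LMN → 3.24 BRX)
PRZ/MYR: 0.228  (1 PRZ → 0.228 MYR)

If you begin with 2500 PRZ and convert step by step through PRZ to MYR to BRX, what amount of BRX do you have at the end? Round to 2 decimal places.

1846.80

2500 PRZ × 0.228 = 570 MYR
570 MYR × 3.24 = 1846.8 BRX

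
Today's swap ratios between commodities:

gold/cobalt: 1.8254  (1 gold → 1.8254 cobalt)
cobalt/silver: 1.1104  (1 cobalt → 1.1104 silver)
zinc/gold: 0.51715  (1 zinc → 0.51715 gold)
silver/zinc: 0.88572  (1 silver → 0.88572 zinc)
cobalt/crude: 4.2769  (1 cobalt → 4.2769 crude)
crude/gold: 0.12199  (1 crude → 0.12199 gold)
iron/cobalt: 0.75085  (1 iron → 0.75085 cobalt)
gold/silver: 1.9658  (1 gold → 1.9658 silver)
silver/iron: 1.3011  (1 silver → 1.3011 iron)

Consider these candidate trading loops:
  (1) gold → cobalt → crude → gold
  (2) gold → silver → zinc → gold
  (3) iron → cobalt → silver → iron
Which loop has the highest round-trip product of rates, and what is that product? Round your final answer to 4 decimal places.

1.0848

(1) 1.8254 × 4.2769 × 0.12199 = 0.95238
(2) 1.9658 × 0.88572 × 0.51715 = 0.90043
(3) 0.75085 × 1.1104 × 1.3011 = 1.08478
Highest is cycle (3) at 1.0848 (>1, arbitrage).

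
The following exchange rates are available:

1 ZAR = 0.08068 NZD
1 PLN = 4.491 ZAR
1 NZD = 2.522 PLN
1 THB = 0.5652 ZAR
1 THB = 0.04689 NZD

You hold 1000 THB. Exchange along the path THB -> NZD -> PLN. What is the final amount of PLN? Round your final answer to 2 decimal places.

1000 THB × 0.04689 = 46.89 NZD
46.89 NZD × 2.522 = 118.25658 PLN

118.26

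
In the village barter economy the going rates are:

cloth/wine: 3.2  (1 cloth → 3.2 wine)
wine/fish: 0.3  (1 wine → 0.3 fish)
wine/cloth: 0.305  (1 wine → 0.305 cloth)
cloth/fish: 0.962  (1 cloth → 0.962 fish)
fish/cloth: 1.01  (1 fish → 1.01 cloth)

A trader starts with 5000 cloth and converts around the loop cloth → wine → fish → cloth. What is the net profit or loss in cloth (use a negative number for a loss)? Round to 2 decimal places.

5000 cloth × 3.2 = 16000 wine
16000 wine × 0.3 = 4800 fish
4800 fish × 1.01 = 4848 cloth
Net change: 4848 − 5000 = -152 cloth

-152.00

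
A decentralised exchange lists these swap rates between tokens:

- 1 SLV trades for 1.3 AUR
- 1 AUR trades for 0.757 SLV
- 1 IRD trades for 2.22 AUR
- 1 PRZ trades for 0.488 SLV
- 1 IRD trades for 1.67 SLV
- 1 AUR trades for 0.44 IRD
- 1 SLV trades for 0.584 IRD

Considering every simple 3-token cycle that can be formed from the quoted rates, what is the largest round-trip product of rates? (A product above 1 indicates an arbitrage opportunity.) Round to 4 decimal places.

SLV→IRD→AUR→SLV: 0.584 × 2.22 × 0.757 = 0.98144
SLV→AUR→IRD→SLV: 1.3 × 0.44 × 1.67 = 0.95524
Maximum is SLV→IRD→AUR→SLV at 0.9814; no arbitrage — every cycle loses value.

0.9814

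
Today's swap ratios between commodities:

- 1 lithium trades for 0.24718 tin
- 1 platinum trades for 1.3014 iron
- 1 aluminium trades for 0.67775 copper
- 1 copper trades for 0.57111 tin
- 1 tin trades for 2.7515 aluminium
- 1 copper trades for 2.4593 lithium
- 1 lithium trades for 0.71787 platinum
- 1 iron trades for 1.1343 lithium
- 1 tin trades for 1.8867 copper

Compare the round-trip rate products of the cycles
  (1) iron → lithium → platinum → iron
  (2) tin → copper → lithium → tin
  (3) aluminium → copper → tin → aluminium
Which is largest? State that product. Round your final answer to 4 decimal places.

(1) 1.1343 × 0.71787 × 1.3014 = 1.05970
(2) 1.8867 × 2.4593 × 0.24718 = 1.14691
(3) 0.67775 × 0.57111 × 2.7515 = 1.06502
Highest is cycle (2) at 1.1469 (>1, arbitrage).

1.1469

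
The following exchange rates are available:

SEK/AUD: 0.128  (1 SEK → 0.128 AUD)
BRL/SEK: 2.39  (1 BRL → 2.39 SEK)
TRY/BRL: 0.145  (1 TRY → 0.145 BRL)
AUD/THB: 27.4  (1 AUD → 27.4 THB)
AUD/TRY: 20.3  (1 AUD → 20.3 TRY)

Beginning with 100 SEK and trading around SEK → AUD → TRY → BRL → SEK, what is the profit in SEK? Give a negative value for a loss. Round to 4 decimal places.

-9.9524

100 SEK × 0.128 = 12.8 AUD
12.8 AUD × 20.3 = 259.84 TRY
259.84 TRY × 0.145 = 37.6768 BRL
37.6768 BRL × 2.39 = 90.047552 SEK
Net change: 90.047552 − 100 = -9.952448 SEK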